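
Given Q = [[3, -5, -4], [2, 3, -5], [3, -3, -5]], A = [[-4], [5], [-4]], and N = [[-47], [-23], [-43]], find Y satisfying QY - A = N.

QY = N + A = [[-51], [-18], [-47]].
Since Q multiplies Y on the left, Y = Q⁻¹(N + A).
Q has determinant -5; Q⁻¹ = [[6, 13/5, -37/5], [1, 3/5, -7/5], [3, 6/5, -19/5]].
Y = Q⁻¹(N + A) = [[-5], [4], [4]].

Y = [[-5], [4], [4]]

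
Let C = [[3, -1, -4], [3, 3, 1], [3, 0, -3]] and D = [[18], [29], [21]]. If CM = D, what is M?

M = [[6], [4], [-1]]

Since C multiplies M on the left, M = C⁻¹D.
det C = -3; the adjugate gives C⁻¹ = [[3, 1, -11/3], [-4, -1, 5], [3, 1, -4]].
M = C⁻¹D = [[3, 1, -11/3], [-4, -1, 5], [3, 1, -4]] · [[18], [29], [21]] = [[6], [4], [-1]].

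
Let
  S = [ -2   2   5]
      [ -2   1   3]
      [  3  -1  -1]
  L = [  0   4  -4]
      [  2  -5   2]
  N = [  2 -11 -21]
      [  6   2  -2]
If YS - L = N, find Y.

YS = N + L = [[2, -7, -25], [8, -3, 0]].
S is on the right of Y, so right-multiply by S⁻¹: Y = (N + L)S⁻¹.
det S = 5, so S⁻¹ = [[2/5, -3/5, 1/5], [7/5, -13/5, -4/5], [-1/5, 4/5, 2/5]].
Y = (N + L)S⁻¹ = [[-4, -3, -4], [-1, 3, 4]].

Y = [[-4, -3, -4], [-1, 3, 4]]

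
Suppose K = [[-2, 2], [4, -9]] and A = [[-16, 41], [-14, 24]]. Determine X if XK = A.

K is on the right of X, so right-multiply by K⁻¹: X = AK⁻¹.
K has determinant 10; K⁻¹ = [[-9/10, -1/5], [-2/5, -1/5]].
X = AK⁻¹ = [[-16, 41], [-14, 24]] · [[-9/10, -1/5], [-2/5, -1/5]] = [[-2, -5], [3, -2]].

X = [[-2, -5], [3, -2]]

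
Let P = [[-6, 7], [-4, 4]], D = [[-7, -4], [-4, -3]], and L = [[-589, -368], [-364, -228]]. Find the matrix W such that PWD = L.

Isolating W: multiply by P⁻¹ from the left and D⁻¹ from the right, so W = P⁻¹LD⁻¹.
det P = 4; the adjugate gives P⁻¹ = [[1, -7/4], [1, -3/2]].
D has determinant 5; D⁻¹ = [[-3/5, 4/5], [4/5, -7/5]].
P⁻¹L = [[48, 31], [-43, -26]].
W = (P⁻¹L)D⁻¹ = [[-4, -5], [5, 2]].

W = [[-4, -5], [5, 2]]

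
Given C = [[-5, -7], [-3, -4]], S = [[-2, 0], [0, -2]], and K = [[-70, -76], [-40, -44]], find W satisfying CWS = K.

W = C⁻¹KS⁻¹ (apply C⁻¹ on the left and S⁻¹ on the right).
C has determinant -1; C⁻¹ = [[4, -7], [-3, 5]].
det S = 4; the adjugate gives S⁻¹ = [[-1/2, 0], [0, -1/2]].
C⁻¹K = [[0, 4], [10, 8]].
W = (C⁻¹K)S⁻¹ = [[0, -2], [-5, -4]].

W = [[0, -2], [-5, -4]]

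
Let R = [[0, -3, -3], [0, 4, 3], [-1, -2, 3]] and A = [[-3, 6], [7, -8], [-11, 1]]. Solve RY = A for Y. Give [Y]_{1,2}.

Left-multiplying both sides by R⁻¹ gives Y = R⁻¹A.
R has determinant -3; R⁻¹ = [[-6, -5, -1], [1, 1, 0], [-4/3, -1, 0]].
Y = R⁻¹A = [[-6, -5, -1], [1, 1, 0], [-4/3, -1, 0]] · [[-3, 6], [7, -8], [-11, 1]] = [[-6, 3], [4, -2], [-3, 0]].

3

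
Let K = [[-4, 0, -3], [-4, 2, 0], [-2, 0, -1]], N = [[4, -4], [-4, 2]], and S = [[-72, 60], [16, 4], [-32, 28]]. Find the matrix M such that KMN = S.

Left-multiply by K⁻¹ and right-multiply by N⁻¹: M = K⁻¹SN⁻¹.
det K = -4; the adjugate gives K⁻¹ = [[1/2, 0, -3/2], [1, 1/2, -3], [-1, 0, 2]].
det N = -8, so N⁻¹ = [[-1/4, -1/2], [-1/2, -1/2]].
K⁻¹S = [[12, -12], [32, -22], [8, -4]].
M = (K⁻¹S)N⁻¹ = [[3, 0], [3, -5], [0, -2]].

M = [[3, 0], [3, -5], [0, -2]]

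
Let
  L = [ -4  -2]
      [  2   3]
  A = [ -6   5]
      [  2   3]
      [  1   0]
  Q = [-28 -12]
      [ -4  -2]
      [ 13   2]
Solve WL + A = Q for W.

W = [[4, -3], [1, -1], [-4, -2]]

WL = Q − A = [[-22, -17], [-6, -5], [12, 2]].
L is on the right of W, so right-multiply by L⁻¹: W = (Q − A)L⁻¹.
L has determinant -8; L⁻¹ = [[-3/8, -1/4], [1/4, 1/2]].
W = (Q − A)L⁻¹ = [[4, -3], [1, -1], [-4, -2]].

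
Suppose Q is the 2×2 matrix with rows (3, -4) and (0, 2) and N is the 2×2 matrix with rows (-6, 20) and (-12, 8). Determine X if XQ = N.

Q is on the right of X, so right-multiply by Q⁻¹: X = NQ⁻¹.
det Q = 6, so Q⁻¹ = [[1/3, 2/3], [0, 1/2]].
X = NQ⁻¹ = [[-6, 20], [-12, 8]] · [[1/3, 2/3], [0, 1/2]] = [[-2, 6], [-4, -4]].

X = [[-2, 6], [-4, -4]]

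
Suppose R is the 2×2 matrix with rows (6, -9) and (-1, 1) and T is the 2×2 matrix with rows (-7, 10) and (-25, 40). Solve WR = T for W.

W = [[-1, 1], [-5, -5]]

Right-multiplying both sides by R⁻¹ gives W = TR⁻¹.
det R = -3; the adjugate gives R⁻¹ = [[-1/3, -3], [-1/3, -2]].
W = TR⁻¹ = [[-7, 10], [-25, 40]] · [[-1/3, -3], [-1/3, -2]] = [[-1, 1], [-5, -5]].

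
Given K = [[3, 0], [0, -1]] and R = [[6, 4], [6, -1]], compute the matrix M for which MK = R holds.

M = [[2, -4], [2, 1]]

K is on the right of M, so right-multiply by K⁻¹: M = RK⁻¹.
det K = -3; the adjugate gives K⁻¹ = [[1/3, 0], [0, -1]].
M = RK⁻¹ = [[6, 4], [6, -1]] · [[1/3, 0], [0, -1]] = [[2, -4], [2, 1]].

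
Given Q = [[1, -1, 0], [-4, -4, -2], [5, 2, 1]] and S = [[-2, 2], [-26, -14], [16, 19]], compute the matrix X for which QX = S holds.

X = [[1, 4], [3, 2], [5, -5]]

Since Q multiplies X on the left, X = Q⁻¹S.
det Q = 6, so Q⁻¹ = [[0, 1/6, 1/3], [-1, 1/6, 1/3], [2, -7/6, -4/3]].
X = Q⁻¹S = [[0, 1/6, 1/3], [-1, 1/6, 1/3], [2, -7/6, -4/3]] · [[-2, 2], [-26, -14], [16, 19]] = [[1, 4], [3, 2], [5, -5]].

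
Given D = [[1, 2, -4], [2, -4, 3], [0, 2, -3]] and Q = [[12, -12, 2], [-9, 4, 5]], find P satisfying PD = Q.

P = [[4, 4, -2], [-5, -2, 3]]

Right-multiplying both sides by D⁻¹ gives P = QD⁻¹.
det D = 2; the adjugate gives D⁻¹ = [[3, -1, -5], [3, -3/2, -11/2], [2, -1, -4]].
P = QD⁻¹ = [[12, -12, 2], [-9, 4, 5]] · [[3, -1, -5], [3, -3/2, -11/2], [2, -1, -4]] = [[4, 4, -2], [-5, -2, 3]].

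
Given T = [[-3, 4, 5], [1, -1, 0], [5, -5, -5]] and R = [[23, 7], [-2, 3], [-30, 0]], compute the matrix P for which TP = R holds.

P = [[-5, 4], [-3, 1], [4, 3]]

Left-multiplying both sides by T⁻¹ gives P = T⁻¹R.
det T = 5, so T⁻¹ = [[1, -1, 1], [1, -2, 1], [0, 1, -1/5]].
P = T⁻¹R = [[1, -1, 1], [1, -2, 1], [0, 1, -1/5]] · [[23, 7], [-2, 3], [-30, 0]] = [[-5, 4], [-3, 1], [4, 3]].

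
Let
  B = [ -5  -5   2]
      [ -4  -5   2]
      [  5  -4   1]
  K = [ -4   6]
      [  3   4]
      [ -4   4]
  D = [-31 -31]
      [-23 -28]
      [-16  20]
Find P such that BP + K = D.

P = [[1, 5], [4, 2], [-1, -1]]

BP = D − K = [[-27, -37], [-26, -32], [-12, 16]].
Since B multiplies P on the left, P = B⁻¹(D − K).
B has determinant -3; B⁻¹ = [[-1, 1, 0], [-14/3, 5, -2/3], [-41/3, 15, -5/3]].
P = B⁻¹(D − K) = [[1, 5], [4, 2], [-1, -1]].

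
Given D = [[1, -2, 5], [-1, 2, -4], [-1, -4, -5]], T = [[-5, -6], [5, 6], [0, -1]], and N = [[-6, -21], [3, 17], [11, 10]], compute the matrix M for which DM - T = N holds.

M = [[4, -1], [0, 3], [-3, -4]]

DM = N + T = [[-11, -27], [8, 23], [11, 9]].
D is on the left of M, so left-multiply by D⁻¹: M = D⁻¹(N + T).
det D = 6; the adjugate gives D⁻¹ = [[-13/3, -5, -1/3], [-1/6, 0, -1/6], [1, 1, 0]].
M = D⁻¹(N + T) = [[4, -1], [0, 3], [-3, -4]].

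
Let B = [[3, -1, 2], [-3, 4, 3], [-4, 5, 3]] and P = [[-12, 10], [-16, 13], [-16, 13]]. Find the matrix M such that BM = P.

M = [[-1, 1], [-1, 1], [-5, 4]]

B is on the left of M, so left-multiply by B⁻¹: M = B⁻¹P.
B has determinant -4; B⁻¹ = [[3/4, -13/4, 11/4], [3/4, -17/4, 15/4], [-1/4, 11/4, -9/4]].
M = B⁻¹P = [[3/4, -13/4, 11/4], [3/4, -17/4, 15/4], [-1/4, 11/4, -9/4]] · [[-12, 10], [-16, 13], [-16, 13]] = [[-1, 1], [-1, 1], [-5, 4]].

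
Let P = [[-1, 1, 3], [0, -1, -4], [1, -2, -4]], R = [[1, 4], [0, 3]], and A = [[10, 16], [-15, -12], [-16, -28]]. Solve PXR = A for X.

X = P⁻¹AR⁻¹ (apply P⁻¹ on the left and R⁻¹ on the right).
P has determinant 3; P⁻¹ = [[-4/3, -2/3, -1/3], [-4/3, 1/3, -4/3], [1/3, -1/3, 1/3]].
R has determinant 3; R⁻¹ = [[1, -4/3], [0, 1/3]].
P⁻¹A = [[2, -4], [3, 12], [3, 0]].
X = (P⁻¹A)R⁻¹ = [[2, -4], [3, 0], [3, -4]].

X = [[2, -4], [3, 0], [3, -4]]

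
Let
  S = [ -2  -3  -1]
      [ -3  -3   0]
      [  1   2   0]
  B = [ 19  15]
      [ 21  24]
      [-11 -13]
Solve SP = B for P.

S is on the left of P, so left-multiply by S⁻¹: P = S⁻¹B.
det S = 3, so S⁻¹ = [[0, -2/3, -1], [0, 1/3, 1], [-1, 1/3, -1]].
P = S⁻¹B = [[0, -2/3, -1], [0, 1/3, 1], [-1, 1/3, -1]] · [[19, 15], [21, 24], [-11, -13]] = [[-3, -3], [-4, -5], [-1, 6]].

P = [[-3, -3], [-4, -5], [-1, 6]]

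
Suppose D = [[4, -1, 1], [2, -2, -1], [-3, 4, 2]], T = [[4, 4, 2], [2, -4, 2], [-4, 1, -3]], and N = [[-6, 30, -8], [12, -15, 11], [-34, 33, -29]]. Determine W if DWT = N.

W = [[-2, -3, -1], [-3, -3, 1], [3, -2, -1]]

W = D⁻¹NT⁻¹ (apply D⁻¹ on the left and T⁻¹ on the right).
det D = 3, so D⁻¹ = [[0, 2, 1], [-1/3, 11/3, 2], [2/3, -13/3, -2]].
det T = 4; the adjugate gives T⁻¹ = [[5/2, 7/2, 4], [-1/2, -1, -1], [-7/2, -5, -6]].
D⁻¹N = [[-10, 3, -7], [-22, 1, -15], [12, 19, 5]].
W = (D⁻¹N)T⁻¹ = [[-2, -3, -1], [-3, -3, 1], [3, -2, -1]].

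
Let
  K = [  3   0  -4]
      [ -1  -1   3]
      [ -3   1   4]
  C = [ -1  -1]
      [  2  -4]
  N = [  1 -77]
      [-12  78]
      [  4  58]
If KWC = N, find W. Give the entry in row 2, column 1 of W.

3

Left-multiply by K⁻¹ and right-multiply by C⁻¹: W = K⁻¹NC⁻¹.
K has determinant -5; K⁻¹ = [[7/5, 4/5, 4/5], [1, 0, 1], [4/5, 3/5, 3/5]].
C has determinant 6; C⁻¹ = [[-2/3, 1/6], [-1/3, -1/6]].
K⁻¹N = [[-5, 1], [5, -19], [-4, 20]].
W = (K⁻¹N)C⁻¹ = [[3, -1], [3, 4], [-4, -4]].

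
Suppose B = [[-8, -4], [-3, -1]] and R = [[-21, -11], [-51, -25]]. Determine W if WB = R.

B is on the right of W, so right-multiply by B⁻¹: W = RB⁻¹.
det B = -4; the adjugate gives B⁻¹ = [[1/4, -1], [-3/4, 2]].
W = RB⁻¹ = [[-21, -11], [-51, -25]] · [[1/4, -1], [-3/4, 2]] = [[3, -1], [6, 1]].

W = [[3, -1], [6, 1]]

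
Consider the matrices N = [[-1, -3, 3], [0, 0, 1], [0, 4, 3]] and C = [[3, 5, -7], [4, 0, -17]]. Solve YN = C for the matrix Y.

Y = [[-3, 5, -1], [-4, 4, -3]]

N is on the right of Y, so right-multiply by N⁻¹: Y = CN⁻¹.
det N = 4, so N⁻¹ = [[-1, 21/4, -3/4], [0, -3/4, 1/4], [0, 1, 0]].
Y = CN⁻¹ = [[3, 5, -7], [4, 0, -17]] · [[-1, 21/4, -3/4], [0, -3/4, 1/4], [0, 1, 0]] = [[-3, 5, -1], [-4, 4, -3]].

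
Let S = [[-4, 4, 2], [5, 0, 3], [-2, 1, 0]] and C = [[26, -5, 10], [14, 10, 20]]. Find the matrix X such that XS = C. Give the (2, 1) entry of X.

1

Since S sits to the right of X, X = CS⁻¹.
det S = -2; the adjugate gives S⁻¹ = [[3/2, -1, -6], [3, -2, -11], [-5/2, 2, 10]].
X = CS⁻¹ = [[26, -5, 10], [14, 10, 20]] · [[3/2, -1, -6], [3, -2, -11], [-5/2, 2, 10]] = [[-1, 4, -1], [1, 6, 6]].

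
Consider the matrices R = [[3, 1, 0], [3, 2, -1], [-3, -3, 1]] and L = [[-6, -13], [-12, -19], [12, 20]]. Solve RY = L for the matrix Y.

Y = [[-2, -4], [0, -1], [6, 5]]

R is on the left of Y, so left-multiply by R⁻¹: Y = R⁻¹L.
det R = -3, so R⁻¹ = [[1/3, 1/3, 1/3], [0, -1, -1], [1, -2, -1]].
Y = R⁻¹L = [[1/3, 1/3, 1/3], [0, -1, -1], [1, -2, -1]] · [[-6, -13], [-12, -19], [12, 20]] = [[-2, -4], [0, -1], [6, 5]].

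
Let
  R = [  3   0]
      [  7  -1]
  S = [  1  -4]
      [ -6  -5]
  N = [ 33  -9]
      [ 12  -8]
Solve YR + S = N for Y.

YR = N − S = [[32, -5], [18, -3]].
Right-multiplying both sides by R⁻¹ gives Y = (N − S)R⁻¹.
det R = -3, so R⁻¹ = [[1/3, 0], [7/3, -1]].
Y = (N − S)R⁻¹ = [[-1, 5], [-1, 3]].

Y = [[-1, 5], [-1, 3]]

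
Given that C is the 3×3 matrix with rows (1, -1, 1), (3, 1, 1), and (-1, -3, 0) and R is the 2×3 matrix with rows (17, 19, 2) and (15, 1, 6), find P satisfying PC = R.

P = [[-4, 6, -3], [1, 5, 1]]

Right-multiplying both sides by C⁻¹ gives P = RC⁻¹.
det C = -4; the adjugate gives C⁻¹ = [[-3/4, 3/4, 1/2], [1/4, -1/4, -1/2], [2, -1, -1]].
P = RC⁻¹ = [[17, 19, 2], [15, 1, 6]] · [[-3/4, 3/4, 1/2], [1/4, -1/4, -1/2], [2, -1, -1]] = [[-4, 6, -3], [1, 5, 1]].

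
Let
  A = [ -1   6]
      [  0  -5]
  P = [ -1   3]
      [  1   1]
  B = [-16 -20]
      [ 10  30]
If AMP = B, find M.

M = [[-5, -1], [-1, -3]]

Left-multiply by A⁻¹ and right-multiply by P⁻¹: M = A⁻¹BP⁻¹.
det A = 5; the adjugate gives A⁻¹ = [[-1, -6/5], [0, -1/5]].
P has determinant -4; P⁻¹ = [[-1/4, 3/4], [1/4, 1/4]].
A⁻¹B = [[4, -16], [-2, -6]].
M = (A⁻¹B)P⁻¹ = [[-5, -1], [-1, -3]].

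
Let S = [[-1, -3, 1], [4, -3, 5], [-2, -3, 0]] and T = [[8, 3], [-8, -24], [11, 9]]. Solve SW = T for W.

W = [[-4, -3], [-1, -1], [1, -3]]

Since S multiplies W on the left, W = S⁻¹T.
det S = -3, so S⁻¹ = [[-5, 1, 4], [10/3, -2/3, -3], [6, -1, -5]].
W = S⁻¹T = [[-5, 1, 4], [10/3, -2/3, -3], [6, -1, -5]] · [[8, 3], [-8, -24], [11, 9]] = [[-4, -3], [-1, -1], [1, -3]].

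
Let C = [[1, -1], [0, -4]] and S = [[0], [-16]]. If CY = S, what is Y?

Y = [[4], [4]]

C is on the left of Y, so left-multiply by C⁻¹: Y = C⁻¹S.
det C = -4; the adjugate gives C⁻¹ = [[1, -1/4], [0, -1/4]].
Y = C⁻¹S = [[1, -1/4], [0, -1/4]] · [[0], [-16]] = [[4], [4]].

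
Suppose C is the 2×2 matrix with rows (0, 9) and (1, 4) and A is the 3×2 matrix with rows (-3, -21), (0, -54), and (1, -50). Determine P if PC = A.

Right-multiplying both sides by C⁻¹ gives P = AC⁻¹.
det C = -9, so C⁻¹ = [[-4/9, 1], [1/9, 0]].
P = AC⁻¹ = [[-3, -21], [0, -54], [1, -50]] · [[-4/9, 1], [1/9, 0]] = [[-1, -3], [-6, 0], [-6, 1]].

P = [[-1, -3], [-6, 0], [-6, 1]]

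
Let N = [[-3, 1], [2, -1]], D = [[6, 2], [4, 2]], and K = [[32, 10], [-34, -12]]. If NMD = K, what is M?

M = [[-1, 2], [3, 5]]

Isolating M: multiply by N⁻¹ from the left and D⁻¹ from the right, so M = N⁻¹KD⁻¹.
det N = 1, so N⁻¹ = [[-1, -1], [-2, -3]].
det D = 4; the adjugate gives D⁻¹ = [[1/2, -1/2], [-1, 3/2]].
N⁻¹K = [[2, 2], [38, 16]].
M = (N⁻¹K)D⁻¹ = [[-1, 2], [3, 5]].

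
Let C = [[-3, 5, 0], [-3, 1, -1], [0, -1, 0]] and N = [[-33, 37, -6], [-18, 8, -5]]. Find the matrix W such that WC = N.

W = [[5, 6, -6], [1, 5, 2]]

Right-multiplying both sides by C⁻¹ gives W = NC⁻¹.
det C = 3, so C⁻¹ = [[-1/3, 0, -5/3], [0, 0, -1], [1, -1, 4]].
W = NC⁻¹ = [[-33, 37, -6], [-18, 8, -5]] · [[-1/3, 0, -5/3], [0, 0, -1], [1, -1, 4]] = [[5, 6, -6], [1, 5, 2]].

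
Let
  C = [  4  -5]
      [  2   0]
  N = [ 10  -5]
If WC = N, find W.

W = [[1, 3]]

Since C sits to the right of W, W = NC⁻¹.
det C = 10, so C⁻¹ = [[0, 1/2], [-1/5, 2/5]].
W = NC⁻¹ = [[10, -5]] · [[0, 1/2], [-1/5, 2/5]] = [[1, 3]].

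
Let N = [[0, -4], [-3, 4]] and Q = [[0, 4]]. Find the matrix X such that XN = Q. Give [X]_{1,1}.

N is on the right of X, so right-multiply by N⁻¹: X = QN⁻¹.
det N = -12, so N⁻¹ = [[-1/3, -1/3], [-1/4, 0]].
X = QN⁻¹ = [[0, 4]] · [[-1/3, -1/3], [-1/4, 0]] = [[-1, 0]].

-1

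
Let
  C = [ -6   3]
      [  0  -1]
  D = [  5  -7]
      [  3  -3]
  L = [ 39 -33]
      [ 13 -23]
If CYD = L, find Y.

Isolating Y: multiply by C⁻¹ from the left and D⁻¹ from the right, so Y = C⁻¹LD⁻¹.
det C = 6, so C⁻¹ = [[-1/6, -1/2], [0, -1]].
det D = 6, so D⁻¹ = [[-1/2, 7/6], [-1/2, 5/6]].
C⁻¹L = [[-13, 17], [-13, 23]].
Y = (C⁻¹L)D⁻¹ = [[-2, -1], [-5, 4]].

Y = [[-2, -1], [-5, 4]]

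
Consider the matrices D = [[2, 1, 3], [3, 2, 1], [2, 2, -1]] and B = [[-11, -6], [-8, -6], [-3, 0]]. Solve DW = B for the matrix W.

W = [[1, -6], [-4, 6], [-3, 0]]

D is on the left of W, so left-multiply by D⁻¹: W = D⁻¹B.
det D = 3; the adjugate gives D⁻¹ = [[-4/3, 7/3, -5/3], [5/3, -8/3, 7/3], [2/3, -2/3, 1/3]].
W = D⁻¹B = [[-4/3, 7/3, -5/3], [5/3, -8/3, 7/3], [2/3, -2/3, 1/3]] · [[-11, -6], [-8, -6], [-3, 0]] = [[1, -6], [-4, 6], [-3, 0]].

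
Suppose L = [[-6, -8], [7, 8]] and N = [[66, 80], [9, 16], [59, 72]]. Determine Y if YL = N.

Y = [[-4, 6], [-5, -3], [-4, 5]]

Right-multiplying both sides by L⁻¹ gives Y = NL⁻¹.
L has determinant 8; L⁻¹ = [[1, 1], [-7/8, -3/4]].
Y = NL⁻¹ = [[66, 80], [9, 16], [59, 72]] · [[1, 1], [-7/8, -3/4]] = [[-4, 6], [-5, -3], [-4, 5]].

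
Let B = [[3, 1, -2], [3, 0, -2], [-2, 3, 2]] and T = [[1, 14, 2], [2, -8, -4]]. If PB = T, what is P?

P = [[2, 1, 4], [4, -6, -4]]

B is on the right of P, so right-multiply by B⁻¹: P = TB⁻¹.
det B = -2; the adjugate gives B⁻¹ = [[-3, 4, 1], [1, -1, 0], [-9/2, 11/2, 3/2]].
P = TB⁻¹ = [[1, 14, 2], [2, -8, -4]] · [[-3, 4, 1], [1, -1, 0], [-9/2, 11/2, 3/2]] = [[2, 1, 4], [4, -6, -4]].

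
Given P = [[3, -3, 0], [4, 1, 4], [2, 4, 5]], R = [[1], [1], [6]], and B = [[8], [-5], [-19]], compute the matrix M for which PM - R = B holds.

PM = B + R = [[9], [-4], [-13]].
Since P multiplies M on the left, M = P⁻¹(B + R).
det P = 3; the adjugate gives P⁻¹ = [[-11/3, 5, -4], [-4, 5, -4], [14/3, -6, 5]].
M = P⁻¹(B + R) = [[-1], [-4], [1]].

M = [[-1], [-4], [1]]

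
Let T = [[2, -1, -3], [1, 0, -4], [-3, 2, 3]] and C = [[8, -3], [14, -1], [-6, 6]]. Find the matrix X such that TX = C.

Since T multiplies X on the left, X = T⁻¹C.
T has determinant 1; T⁻¹ = [[8, -3, 4], [9, -3, 5], [2, -1, 1]].
X = T⁻¹C = [[8, -3, 4], [9, -3, 5], [2, -1, 1]] · [[8, -3], [14, -1], [-6, 6]] = [[-2, 3], [0, 6], [-4, 1]].

X = [[-2, 3], [0, 6], [-4, 1]]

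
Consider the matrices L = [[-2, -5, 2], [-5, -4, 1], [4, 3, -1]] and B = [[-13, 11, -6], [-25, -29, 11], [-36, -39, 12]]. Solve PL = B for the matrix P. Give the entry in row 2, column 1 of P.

3

Right-multiplying both sides by L⁻¹ gives P = BL⁻¹.
det L = 5; the adjugate gives L⁻¹ = [[1/5, 1/5, 3/5], [-1/5, -6/5, -8/5], [1/5, -14/5, -17/5]].
P = BL⁻¹ = [[-13, 11, -6], [-25, -29, 11], [-36, -39, 12]] · [[1/5, 1/5, 3/5], [-1/5, -6/5, -8/5], [1/5, -14/5, -17/5]] = [[-6, 1, -5], [3, -1, -6], [3, 6, 0]].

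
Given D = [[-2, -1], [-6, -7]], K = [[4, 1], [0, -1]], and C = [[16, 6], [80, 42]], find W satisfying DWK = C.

Left-multiply by D⁻¹ and right-multiply by K⁻¹: W = D⁻¹CK⁻¹.
D has determinant 8; D⁻¹ = [[-7/8, 1/8], [3/4, -1/4]].
det K = -4; the adjugate gives K⁻¹ = [[1/4, 1/4], [0, -1]].
D⁻¹C = [[-4, 0], [-8, -6]].
W = (D⁻¹C)K⁻¹ = [[-1, -1], [-2, 4]].

W = [[-1, -1], [-2, 4]]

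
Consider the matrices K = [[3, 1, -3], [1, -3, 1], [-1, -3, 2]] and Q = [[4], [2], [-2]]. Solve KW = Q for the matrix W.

Since K multiplies W on the left, W = K⁻¹Q.
det K = 6, so K⁻¹ = [[-1/2, 7/6, -4/3], [-1/2, 1/2, -1], [-1, 4/3, -5/3]].
W = K⁻¹Q = [[-1/2, 7/6, -4/3], [-1/2, 1/2, -1], [-1, 4/3, -5/3]] · [[4], [2], [-2]] = [[3], [1], [2]].

W = [[3], [1], [2]]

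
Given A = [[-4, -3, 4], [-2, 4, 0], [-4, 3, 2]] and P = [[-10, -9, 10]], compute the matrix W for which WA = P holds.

Since A sits to the right of W, W = PA⁻¹.
A has determinant -4; A⁻¹ = [[-2, -9/2, 4], [-1, -2, 2], [-5/2, -6, 11/2]].
W = PA⁻¹ = [[-10, -9, 10]] · [[-2, -9/2, 4], [-1, -2, 2], [-5/2, -6, 11/2]] = [[4, 3, -3]].

W = [[4, 3, -3]]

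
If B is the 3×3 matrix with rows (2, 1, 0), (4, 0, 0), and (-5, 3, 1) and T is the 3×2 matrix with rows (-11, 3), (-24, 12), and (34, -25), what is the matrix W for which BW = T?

W = [[-6, 3], [1, -3], [1, -1]]

Left-multiplying both sides by B⁻¹ gives W = B⁻¹T.
det B = -4; the adjugate gives B⁻¹ = [[0, 1/4, 0], [1, -1/2, 0], [-3, 11/4, 1]].
W = B⁻¹T = [[0, 1/4, 0], [1, -1/2, 0], [-3, 11/4, 1]] · [[-11, 3], [-24, 12], [34, -25]] = [[-6, 3], [1, -3], [1, -1]].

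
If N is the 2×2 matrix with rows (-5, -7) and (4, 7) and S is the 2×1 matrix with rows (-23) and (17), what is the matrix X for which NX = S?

Left-multiplying both sides by N⁻¹ gives X = N⁻¹S.
det N = -7, so N⁻¹ = [[-1, -1], [4/7, 5/7]].
X = N⁻¹S = [[-1, -1], [4/7, 5/7]] · [[-23], [17]] = [[6], [-1]].

X = [[6], [-1]]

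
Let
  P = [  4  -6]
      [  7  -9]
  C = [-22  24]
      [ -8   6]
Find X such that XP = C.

X = [[5, -6], [5, -4]]

Right-multiplying both sides by P⁻¹ gives X = CP⁻¹.
P has determinant 6; P⁻¹ = [[-3/2, 1], [-7/6, 2/3]].
X = CP⁻¹ = [[-22, 24], [-8, 6]] · [[-3/2, 1], [-7/6, 2/3]] = [[5, -6], [5, -4]].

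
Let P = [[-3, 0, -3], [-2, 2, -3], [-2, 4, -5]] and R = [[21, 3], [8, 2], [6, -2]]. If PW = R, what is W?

P is on the left of W, so left-multiply by P⁻¹: W = P⁻¹R.
P has determinant 6; P⁻¹ = [[1/3, -2, 1], [-2/3, 3/2, -1/2], [-2/3, 2, -1]].
W = P⁻¹R = [[1/3, -2, 1], [-2/3, 3/2, -1/2], [-2/3, 2, -1]] · [[21, 3], [8, 2], [6, -2]] = [[-3, -5], [-5, 2], [-4, 4]].

W = [[-3, -5], [-5, 2], [-4, 4]]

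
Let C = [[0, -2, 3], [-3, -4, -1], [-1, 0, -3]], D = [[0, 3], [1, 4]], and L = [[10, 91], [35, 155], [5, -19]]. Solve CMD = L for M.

Isolating M: multiply by C⁻¹ from the left and D⁻¹ from the right, so M = C⁻¹LD⁻¹.
det C = 4; the adjugate gives C⁻¹ = [[3, -3/2, 7/2], [-2, 3/4, -9/4], [-1, 1/2, -3/2]].
det D = -3; the adjugate gives D⁻¹ = [[-4/3, 1], [1/3, 0]].
C⁻¹L = [[-5, -26], [-5, -23], [0, 15]].
M = (C⁻¹L)D⁻¹ = [[-2, -5], [-1, -5], [5, 0]].

M = [[-2, -5], [-1, -5], [5, 0]]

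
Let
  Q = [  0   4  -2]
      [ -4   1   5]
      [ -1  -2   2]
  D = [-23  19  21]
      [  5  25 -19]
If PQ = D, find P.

Q is on the right of P, so right-multiply by Q⁻¹: P = DQ⁻¹.
Q has determinant -6; Q⁻¹ = [[-2, 2/3, -11/3], [-1/2, 1/3, -4/3], [-3/2, 2/3, -8/3]].
P = DQ⁻¹ = [[-23, 19, 21], [5, 25, -19]] · [[-2, 2/3, -11/3], [-1/2, 1/3, -4/3], [-3/2, 2/3, -8/3]] = [[5, 5, 3], [6, -1, -1]].

P = [[5, 5, 3], [6, -1, -1]]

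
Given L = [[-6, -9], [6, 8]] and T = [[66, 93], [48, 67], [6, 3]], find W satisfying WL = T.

W = [[-5, 6], [-3, 5], [5, 6]]

Since L sits to the right of W, W = TL⁻¹.
det L = 6, so L⁻¹ = [[4/3, 3/2], [-1, -1]].
W = TL⁻¹ = [[66, 93], [48, 67], [6, 3]] · [[4/3, 3/2], [-1, -1]] = [[-5, 6], [-3, 5], [5, 6]].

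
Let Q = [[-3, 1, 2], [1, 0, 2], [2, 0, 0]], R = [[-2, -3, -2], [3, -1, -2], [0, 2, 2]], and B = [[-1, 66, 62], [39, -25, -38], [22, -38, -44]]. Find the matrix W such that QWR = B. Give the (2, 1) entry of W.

-5

Left-multiply by Q⁻¹ and right-multiply by R⁻¹: W = Q⁻¹BR⁻¹.
Q has determinant 4; Q⁻¹ = [[0, 0, 1/2], [1, -1, 2], [0, 1/2, -1/4]].
det R = 2; the adjugate gives R⁻¹ = [[1, 1, 2], [-3, -2, -5], [3, 2, 11/2]].
Q⁻¹B = [[11, -19, -22], [4, 15, 12], [14, -3, -8]].
W = (Q⁻¹B)R⁻¹ = [[2, 5, -4], [-5, -2, -1], [-1, 4, -1]].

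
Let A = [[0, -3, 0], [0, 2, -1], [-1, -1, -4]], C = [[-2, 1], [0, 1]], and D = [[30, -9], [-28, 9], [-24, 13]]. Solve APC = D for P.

P = A⁻¹DC⁻¹ (apply A⁻¹ on the left and C⁻¹ on the right).
det A = -3, so A⁻¹ = [[3, 4, -1], [-1/3, 0, 0], [-2/3, -1, 0]].
C has determinant -2; C⁻¹ = [[-1/2, 1/2], [0, 1]].
A⁻¹D = [[2, -4], [-10, 3], [8, -3]].
P = (A⁻¹D)C⁻¹ = [[-1, -3], [5, -2], [-4, 1]].

P = [[-1, -3], [5, -2], [-4, 1]]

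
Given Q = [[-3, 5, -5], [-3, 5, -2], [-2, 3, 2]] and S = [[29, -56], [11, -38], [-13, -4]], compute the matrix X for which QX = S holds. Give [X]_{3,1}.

Left-multiplying both sides by Q⁻¹ gives X = Q⁻¹S.
det Q = -3, so Q⁻¹ = [[-16/3, 25/3, -5], [-10/3, 16/3, -3], [-1/3, 1/3, 0]].
X = Q⁻¹S = [[-16/3, 25/3, -5], [-10/3, 16/3, -3], [-1/3, 1/3, 0]] · [[29, -56], [11, -38], [-13, -4]] = [[2, 2], [1, -4], [-6, 6]].

-6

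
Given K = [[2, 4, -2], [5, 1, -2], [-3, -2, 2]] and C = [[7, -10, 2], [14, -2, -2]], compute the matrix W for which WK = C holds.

K is on the right of W, so right-multiply by K⁻¹: W = CK⁻¹.
K has determinant -6; K⁻¹ = [[1/3, 2/3, 1], [2/3, 1/3, 1], [7/6, 4/3, 3]].
W = CK⁻¹ = [[7, -10, 2], [14, -2, -2]] · [[1/3, 2/3, 1], [2/3, 1/3, 1], [7/6, 4/3, 3]] = [[-2, 4, 3], [1, 6, 6]].

W = [[-2, 4, 3], [1, 6, 6]]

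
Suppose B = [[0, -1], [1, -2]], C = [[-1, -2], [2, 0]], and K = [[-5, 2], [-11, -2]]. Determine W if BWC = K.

W = B⁻¹KC⁻¹ (apply B⁻¹ on the left and C⁻¹ on the right).
B has determinant 1; B⁻¹ = [[-2, 1], [-1, 0]].
det C = 4; the adjugate gives C⁻¹ = [[0, 1/2], [-1/2, -1/4]].
B⁻¹K = [[-1, -6], [5, -2]].
W = (B⁻¹K)C⁻¹ = [[3, 1], [1, 3]].

W = [[3, 1], [1, 3]]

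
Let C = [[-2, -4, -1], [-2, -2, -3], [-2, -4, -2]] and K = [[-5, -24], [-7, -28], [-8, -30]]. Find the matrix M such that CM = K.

M = [[-3, 1], [2, 4], [3, 6]]

Since C multiplies M on the left, M = C⁻¹K.
C has determinant 4; C⁻¹ = [[-2, -1, 5/2], [1/2, 1/2, -1], [1, 0, -1]].
M = C⁻¹K = [[-2, -1, 5/2], [1/2, 1/2, -1], [1, 0, -1]] · [[-5, -24], [-7, -28], [-8, -30]] = [[-3, 1], [2, 4], [3, 6]].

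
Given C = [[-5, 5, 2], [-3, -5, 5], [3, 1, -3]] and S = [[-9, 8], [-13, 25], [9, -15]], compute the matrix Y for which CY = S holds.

C is on the left of Y, so left-multiply by C⁻¹: Y = C⁻¹S.
det C = 4; the adjugate gives C⁻¹ = [[5/2, 17/4, 35/4], [3/2, 9/4, 19/4], [3, 5, 10]].
Y = C⁻¹S = [[5/2, 17/4, 35/4], [3/2, 9/4, 19/4], [3, 5, 10]] · [[-9, 8], [-13, 25], [9, -15]] = [[1, -5], [0, -3], [-2, -1]].

Y = [[1, -5], [0, -3], [-2, -1]]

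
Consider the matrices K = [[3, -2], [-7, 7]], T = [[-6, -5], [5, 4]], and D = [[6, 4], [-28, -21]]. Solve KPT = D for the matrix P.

Left-multiply by K⁻¹ and right-multiply by T⁻¹: P = K⁻¹DT⁻¹.
K has determinant 7; K⁻¹ = [[1, 2/7], [1, 3/7]].
det T = 1; the adjugate gives T⁻¹ = [[4, 5], [-5, -6]].
K⁻¹D = [[-2, -2], [-6, -5]].
P = (K⁻¹D)T⁻¹ = [[2, 2], [1, 0]].

P = [[2, 2], [1, 0]]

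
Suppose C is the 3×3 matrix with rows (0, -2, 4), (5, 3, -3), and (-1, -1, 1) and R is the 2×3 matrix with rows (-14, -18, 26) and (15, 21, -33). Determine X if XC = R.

X = [[4, -2, 4], [-6, 3, 0]]

C is on the right of X, so right-multiply by C⁻¹: X = RC⁻¹.
det C = -4; the adjugate gives C⁻¹ = [[0, 1/2, 3/2], [1/2, -1, -5], [1/2, -1/2, -5/2]].
X = RC⁻¹ = [[-14, -18, 26], [15, 21, -33]] · [[0, 1/2, 3/2], [1/2, -1, -5], [1/2, -1/2, -5/2]] = [[4, -2, 4], [-6, 3, 0]].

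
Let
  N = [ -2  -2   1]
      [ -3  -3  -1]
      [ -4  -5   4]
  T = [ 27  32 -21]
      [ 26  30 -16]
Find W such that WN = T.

Right-multiplying both sides by N⁻¹ gives W = TN⁻¹.
N has determinant 5; N⁻¹ = [[-17/5, 3/5, 1], [16/5, -4/5, -1], [3/5, -2/5, 0]].
W = TN⁻¹ = [[27, 32, -21], [26, 30, -16]] · [[-17/5, 3/5, 1], [16/5, -4/5, -1], [3/5, -2/5, 0]] = [[-2, -1, -5], [-2, -2, -4]].

W = [[-2, -1, -5], [-2, -2, -4]]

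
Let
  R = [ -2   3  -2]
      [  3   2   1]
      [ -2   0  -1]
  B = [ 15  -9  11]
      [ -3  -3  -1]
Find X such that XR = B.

Right-multiplying both sides by R⁻¹ gives X = BR⁻¹.
R has determinant -1; R⁻¹ = [[2, -3, -7], [-1, 2, 4], [-4, 6, 13]].
X = BR⁻¹ = [[15, -9, 11], [-3, -3, -1]] · [[2, -3, -7], [-1, 2, 4], [-4, 6, 13]] = [[-5, 3, 2], [1, -3, -4]].

X = [[-5, 3, 2], [1, -3, -4]]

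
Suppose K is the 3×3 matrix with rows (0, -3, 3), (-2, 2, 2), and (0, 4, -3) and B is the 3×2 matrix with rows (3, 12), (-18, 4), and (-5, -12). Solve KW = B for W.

W = [[6, 2], [-2, 0], [-1, 4]]

Since K multiplies W on the left, W = K⁻¹B.
K has determinant -6; K⁻¹ = [[7/3, -1/2, 2], [1, 0, 1], [4/3, 0, 1]].
W = K⁻¹B = [[7/3, -1/2, 2], [1, 0, 1], [4/3, 0, 1]] · [[3, 12], [-18, 4], [-5, -12]] = [[6, 2], [-2, 0], [-1, 4]].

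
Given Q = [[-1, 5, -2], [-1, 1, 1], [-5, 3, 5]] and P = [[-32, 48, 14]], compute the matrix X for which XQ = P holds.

Right-multiplying both sides by Q⁻¹ gives X = PQ⁻¹.
Q has determinant -6; Q⁻¹ = [[-1/3, 31/6, -7/6], [0, 5/2, -1/2], [-1/3, 11/3, -2/3]].
X = PQ⁻¹ = [[-32, 48, 14]] · [[-1/3, 31/6, -7/6], [0, 5/2, -1/2], [-1/3, 11/3, -2/3]] = [[6, 6, 4]].

X = [[6, 6, 4]]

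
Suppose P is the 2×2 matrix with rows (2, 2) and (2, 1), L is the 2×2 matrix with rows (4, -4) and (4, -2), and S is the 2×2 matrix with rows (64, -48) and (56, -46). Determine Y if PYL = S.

Isolating Y: multiply by P⁻¹ from the left and L⁻¹ from the right, so Y = P⁻¹SL⁻¹.
det P = -2, so P⁻¹ = [[-1/2, 1], [1, -1]].
L has determinant 8; L⁻¹ = [[-1/4, 1/2], [-1/2, 1/2]].
P⁻¹S = [[24, -22], [8, -2]].
Y = (P⁻¹S)L⁻¹ = [[5, 1], [-1, 3]].

Y = [[5, 1], [-1, 3]]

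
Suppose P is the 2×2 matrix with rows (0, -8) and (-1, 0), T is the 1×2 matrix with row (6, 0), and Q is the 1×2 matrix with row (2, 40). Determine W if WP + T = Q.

WP = Q − T = [[-4, 40]].
P is on the right of W, so right-multiply by P⁻¹: W = (Q − T)P⁻¹.
det P = -8, so P⁻¹ = [[0, -1], [-1/8, 0]].
W = (Q − T)P⁻¹ = [[-5, 4]].

W = [[-5, 4]]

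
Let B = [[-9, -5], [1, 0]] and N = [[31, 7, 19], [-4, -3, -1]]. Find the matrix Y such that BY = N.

Since B multiplies Y on the left, Y = B⁻¹N.
B has determinant 5; B⁻¹ = [[0, 1], [-1/5, -9/5]].
Y = B⁻¹N = [[0, 1], [-1/5, -9/5]] · [[31, 7, 19], [-4, -3, -1]] = [[-4, -3, -1], [1, 4, -2]].

Y = [[-4, -3, -1], [1, 4, -2]]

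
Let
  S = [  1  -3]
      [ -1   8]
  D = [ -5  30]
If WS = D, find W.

Since S sits to the right of W, W = DS⁻¹.
det S = 5; the adjugate gives S⁻¹ = [[8/5, 3/5], [1/5, 1/5]].
W = DS⁻¹ = [[-5, 30]] · [[8/5, 3/5], [1/5, 1/5]] = [[-2, 3]].

W = [[-2, 3]]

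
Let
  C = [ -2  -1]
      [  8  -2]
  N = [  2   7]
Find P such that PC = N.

P = [[-5, -1]]

C is on the right of P, so right-multiply by C⁻¹: P = NC⁻¹.
det C = 12, so C⁻¹ = [[-1/6, 1/12], [-2/3, -1/6]].
P = NC⁻¹ = [[2, 7]] · [[-1/6, 1/12], [-2/3, -1/6]] = [[-5, -1]].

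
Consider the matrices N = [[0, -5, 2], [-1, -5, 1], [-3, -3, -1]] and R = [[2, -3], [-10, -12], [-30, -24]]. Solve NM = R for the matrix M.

M = [[6, 3], [2, 3], [6, 6]]

N is on the left of M, so left-multiply by N⁻¹: M = N⁻¹R.
det N = -4; the adjugate gives N⁻¹ = [[-2, 11/4, -5/4], [1, -3/2, 1/2], [3, -15/4, 5/4]].
M = N⁻¹R = [[-2, 11/4, -5/4], [1, -3/2, 1/2], [3, -15/4, 5/4]] · [[2, -3], [-10, -12], [-30, -24]] = [[6, 3], [2, 3], [6, 6]].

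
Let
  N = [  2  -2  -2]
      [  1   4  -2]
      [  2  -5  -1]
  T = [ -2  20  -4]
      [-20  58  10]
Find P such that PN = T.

Since N sits to the right of P, P = TN⁻¹.
det N = 4, so N⁻¹ = [[-7/2, 2, 3], [-3/4, 1/2, 1/2], [-13/4, 3/2, 5/2]].
P = TN⁻¹ = [[-2, 20, -4], [-20, 58, 10]] · [[-7/2, 2, 3], [-3/4, 1/2, 1/2], [-13/4, 3/2, 5/2]] = [[5, 0, -6], [-6, 4, -6]].

P = [[5, 0, -6], [-6, 4, -6]]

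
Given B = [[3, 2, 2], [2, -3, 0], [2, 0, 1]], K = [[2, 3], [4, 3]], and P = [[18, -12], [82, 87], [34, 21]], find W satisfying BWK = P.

Left-multiply by B⁻¹ and right-multiply by K⁻¹: W = B⁻¹PK⁻¹.
det B = -1, so B⁻¹ = [[3, 2, -6], [2, 1, -4], [-6, -4, 13]].
det K = -6; the adjugate gives K⁻¹ = [[-1/2, 1/2], [2/3, -1/3]].
B⁻¹P = [[14, 12], [-18, -21], [6, -3]].
W = (B⁻¹P)K⁻¹ = [[1, 3], [-5, -2], [-5, 4]].

W = [[1, 3], [-5, -2], [-5, 4]]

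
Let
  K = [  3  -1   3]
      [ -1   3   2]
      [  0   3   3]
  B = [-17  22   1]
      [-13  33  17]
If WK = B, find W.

W = [[-4, 5, 1], [-3, 4, 6]]

Since K sits to the right of W, W = BK⁻¹.
det K = -3; the adjugate gives K⁻¹ = [[-1, -4, 11/3], [-1, -3, 3], [1, 3, -8/3]].
W = BK⁻¹ = [[-17, 22, 1], [-13, 33, 17]] · [[-1, -4, 11/3], [-1, -3, 3], [1, 3, -8/3]] = [[-4, 5, 1], [-3, 4, 6]].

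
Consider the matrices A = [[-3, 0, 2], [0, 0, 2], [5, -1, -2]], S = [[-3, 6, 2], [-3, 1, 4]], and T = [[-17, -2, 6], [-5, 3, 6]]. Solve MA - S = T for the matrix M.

M = [[0, 0, -4], [-4, 5, -4]]

MA = T + S = [[-20, 4, 8], [-8, 4, 10]].
A is on the right of M, so right-multiply by A⁻¹: M = (T + S)A⁻¹.
det A = -6; the adjugate gives A⁻¹ = [[-1/3, 1/3, 0], [-5/3, 2/3, -1], [0, 1/2, 0]].
M = (T + S)A⁻¹ = [[0, 0, -4], [-4, 5, -4]].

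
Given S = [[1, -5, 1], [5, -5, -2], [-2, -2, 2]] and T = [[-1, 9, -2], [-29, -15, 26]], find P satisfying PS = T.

Since S sits to the right of P, P = TS⁻¹.
S has determinant -4; S⁻¹ = [[7/2, -2, -15/4], [3/2, -1, -7/4], [5, -3, -5]].
P = TS⁻¹ = [[-1, 9, -2], [-29, -15, 26]] · [[7/2, -2, -15/4], [3/2, -1, -7/4], [5, -3, -5]] = [[0, -1, -2], [6, -5, 5]].

P = [[0, -1, -2], [6, -5, 5]]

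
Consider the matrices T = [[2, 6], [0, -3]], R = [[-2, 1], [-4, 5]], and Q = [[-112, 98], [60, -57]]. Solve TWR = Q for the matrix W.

W = [[2, -2], [4, 3]]

Isolating W: multiply by T⁻¹ from the left and R⁻¹ from the right, so W = T⁻¹QR⁻¹.
T has determinant -6; T⁻¹ = [[1/2, 1], [0, -1/3]].
R has determinant -6; R⁻¹ = [[-5/6, 1/6], [-2/3, 1/3]].
T⁻¹Q = [[4, -8], [-20, 19]].
W = (T⁻¹Q)R⁻¹ = [[2, -2], [4, 3]].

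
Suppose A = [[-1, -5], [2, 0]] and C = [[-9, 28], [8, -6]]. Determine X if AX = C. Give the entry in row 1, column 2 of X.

-3

Left-multiplying both sides by A⁻¹ gives X = A⁻¹C.
det A = 10; the adjugate gives A⁻¹ = [[0, 1/2], [-1/5, -1/10]].
X = A⁻¹C = [[0, 1/2], [-1/5, -1/10]] · [[-9, 28], [8, -6]] = [[4, -3], [1, -5]].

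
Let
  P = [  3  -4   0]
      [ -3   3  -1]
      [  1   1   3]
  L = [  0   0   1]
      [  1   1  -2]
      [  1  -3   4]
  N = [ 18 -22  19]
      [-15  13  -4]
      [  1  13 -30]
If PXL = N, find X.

X = P⁻¹NL⁻¹ (apply P⁻¹ on the left and L⁻¹ on the right).
det P = -2, so P⁻¹ = [[-5, -6, -2], [-4, -9/2, -3/2], [3, 7/2, 3/2]].
L has determinant -4; L⁻¹ = [[1/2, 3/4, 1/4], [3/2, 1/4, -1/4], [1, 0, 0]].
P⁻¹N = [[-2, 6, -11], [-6, 10, -13], [3, -1, -2]].
X = (P⁻¹N)L⁻¹ = [[-3, 0, -2], [-1, -2, -4], [-2, 2, 1]].

X = [[-3, 0, -2], [-1, -2, -4], [-2, 2, 1]]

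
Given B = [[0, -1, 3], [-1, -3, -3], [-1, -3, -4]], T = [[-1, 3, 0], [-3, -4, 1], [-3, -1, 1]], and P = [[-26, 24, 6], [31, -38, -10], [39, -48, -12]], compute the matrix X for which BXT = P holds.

X = [[1, 3, 1], [-2, -4, 4], [2, -2, 4]]

X = B⁻¹PT⁻¹ (apply B⁻¹ on the left and T⁻¹ on the right).
det B = 1; the adjugate gives B⁻¹ = [[3, -13, 12], [-1, 3, -3], [0, 1, -1]].
T has determinant 3; T⁻¹ = [[-1, -1, 1], [0, -1/3, 1/3], [-3, -10/3, 13/3]].
B⁻¹P = [[-13, -10, 4], [2, 6, 0], [-8, 10, 2]].
X = (B⁻¹P)T⁻¹ = [[1, 3, 1], [-2, -4, 4], [2, -2, 4]].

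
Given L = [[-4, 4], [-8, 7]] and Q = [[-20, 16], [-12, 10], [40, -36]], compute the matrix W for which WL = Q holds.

W = [[-3, 4], [-1, 2], [-2, -4]]

L is on the right of W, so right-multiply by L⁻¹: W = QL⁻¹.
det L = 4; the adjugate gives L⁻¹ = [[7/4, -1], [2, -1]].
W = QL⁻¹ = [[-20, 16], [-12, 10], [40, -36]] · [[7/4, -1], [2, -1]] = [[-3, 4], [-1, 2], [-2, -4]].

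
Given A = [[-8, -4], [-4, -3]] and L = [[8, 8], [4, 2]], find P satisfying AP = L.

Since A multiplies P on the left, P = A⁻¹L.
A has determinant 8; A⁻¹ = [[-3/8, 1/2], [1/2, -1]].
P = A⁻¹L = [[-3/8, 1/2], [1/2, -1]] · [[8, 8], [4, 2]] = [[-1, -2], [0, 2]].

P = [[-1, -2], [0, 2]]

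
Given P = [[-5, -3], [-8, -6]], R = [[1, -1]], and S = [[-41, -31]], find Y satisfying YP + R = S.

YP = S − R = [[-42, -30]].
P is on the right of Y, so right-multiply by P⁻¹: Y = (S − R)P⁻¹.
P has determinant 6; P⁻¹ = [[-1, 1/2], [4/3, -5/6]].
Y = (S − R)P⁻¹ = [[2, 4]].

Y = [[2, 4]]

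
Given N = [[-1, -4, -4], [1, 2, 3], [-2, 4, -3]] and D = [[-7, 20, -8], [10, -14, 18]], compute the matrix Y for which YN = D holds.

Y = [[-1, 0, 4], [-3, -3, -5]]

Since N sits to the right of Y, Y = DN⁻¹.
N has determinant -2; N⁻¹ = [[9, 14, 2], [3/2, 5/2, 1/2], [-4, -6, -1]].
Y = DN⁻¹ = [[-7, 20, -8], [10, -14, 18]] · [[9, 14, 2], [3/2, 5/2, 1/2], [-4, -6, -1]] = [[-1, 0, 4], [-3, -3, -5]].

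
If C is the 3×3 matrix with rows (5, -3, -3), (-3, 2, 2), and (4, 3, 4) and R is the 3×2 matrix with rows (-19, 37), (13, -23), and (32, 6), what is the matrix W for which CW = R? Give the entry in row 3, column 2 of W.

C is on the left of W, so left-multiply by C⁻¹: W = C⁻¹R.
det C = 1, so C⁻¹ = [[2, 3, 0], [20, 32, -1], [-17, -27, 1]].
W = C⁻¹R = [[2, 3, 0], [20, 32, -1], [-17, -27, 1]] · [[-19, 37], [13, -23], [32, 6]] = [[1, 5], [4, -2], [4, -2]].

-2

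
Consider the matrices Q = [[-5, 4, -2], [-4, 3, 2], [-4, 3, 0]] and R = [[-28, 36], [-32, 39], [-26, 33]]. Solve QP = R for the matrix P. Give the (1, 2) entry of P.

-6

Since Q multiplies P on the left, P = Q⁻¹R.
Q has determinant -2; Q⁻¹ = [[3, 3, -7], [4, 4, -9], [0, 1/2, -1/2]].
P = Q⁻¹R = [[3, 3, -7], [4, 4, -9], [0, 1/2, -1/2]] · [[-28, 36], [-32, 39], [-26, 33]] = [[2, -6], [-6, 3], [-3, 3]].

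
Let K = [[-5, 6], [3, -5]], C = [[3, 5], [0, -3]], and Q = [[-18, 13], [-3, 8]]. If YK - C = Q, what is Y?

YK = Q + C = [[-15, 18], [-3, 5]].
K is on the right of Y, so right-multiply by K⁻¹: Y = (Q + C)K⁻¹.
K has determinant 7; K⁻¹ = [[-5/7, -6/7], [-3/7, -5/7]].
Y = (Q + C)K⁻¹ = [[3, 0], [0, -1]].

Y = [[3, 0], [0, -1]]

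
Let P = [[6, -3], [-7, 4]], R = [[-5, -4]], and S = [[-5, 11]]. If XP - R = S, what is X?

XP = S + R = [[-10, 7]].
P is on the right of X, so right-multiply by P⁻¹: X = (S + R)P⁻¹.
P has determinant 3; P⁻¹ = [[4/3, 1], [7/3, 2]].
X = (S + R)P⁻¹ = [[3, 4]].

X = [[3, 4]]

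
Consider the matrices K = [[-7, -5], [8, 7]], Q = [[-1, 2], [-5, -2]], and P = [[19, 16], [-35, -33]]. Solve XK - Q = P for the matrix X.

X = [[2, 4], [0, -5]]

XK = P + Q = [[18, 18], [-40, -35]].
Right-multiplying both sides by K⁻¹ gives X = (P + Q)K⁻¹.
K has determinant -9; K⁻¹ = [[-7/9, -5/9], [8/9, 7/9]].
X = (P + Q)K⁻¹ = [[2, 4], [0, -5]].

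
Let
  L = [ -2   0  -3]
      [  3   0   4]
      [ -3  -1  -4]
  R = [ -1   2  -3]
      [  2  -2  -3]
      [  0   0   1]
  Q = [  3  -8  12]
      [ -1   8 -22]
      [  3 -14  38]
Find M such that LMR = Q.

M = [[1, 5, 0], [4, 1, -1], [1, -3, 2]]

Isolating M: multiply by L⁻¹ from the left and R⁻¹ from the right, so M = L⁻¹QR⁻¹.
det L = 1; the adjugate gives L⁻¹ = [[4, 3, 0], [0, -1, -1], [-3, -2, 0]].
det R = -2, so R⁻¹ = [[1, 1, 6], [1, 1/2, 9/2], [0, 0, 1]].
L⁻¹Q = [[9, -8, -18], [-2, 6, -16], [-7, 8, 8]].
M = (L⁻¹Q)R⁻¹ = [[1, 5, 0], [4, 1, -1], [1, -3, 2]].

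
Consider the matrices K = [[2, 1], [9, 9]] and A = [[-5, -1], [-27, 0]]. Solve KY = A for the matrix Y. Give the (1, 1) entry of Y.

Since K multiplies Y on the left, Y = K⁻¹A.
det K = 9, so K⁻¹ = [[1, -1/9], [-1, 2/9]].
Y = K⁻¹A = [[1, -1/9], [-1, 2/9]] · [[-5, -1], [-27, 0]] = [[-2, -1], [-1, 1]].

-2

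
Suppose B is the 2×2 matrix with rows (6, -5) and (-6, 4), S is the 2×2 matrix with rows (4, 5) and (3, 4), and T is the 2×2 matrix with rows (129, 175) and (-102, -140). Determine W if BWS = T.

W = [[-4, 5], [-3, -5]]

W = B⁻¹TS⁻¹ (apply B⁻¹ on the left and S⁻¹ on the right).
det B = -6, so B⁻¹ = [[-2/3, -5/6], [-1, -1]].
S has determinant 1; S⁻¹ = [[4, -5], [-3, 4]].
B⁻¹T = [[-1, 0], [-27, -35]].
W = (B⁻¹T)S⁻¹ = [[-4, 5], [-3, -5]].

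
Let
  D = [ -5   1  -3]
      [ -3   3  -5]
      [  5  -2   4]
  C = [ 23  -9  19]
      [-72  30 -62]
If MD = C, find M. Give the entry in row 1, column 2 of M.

-1

Since D sits to the right of M, M = CD⁻¹.
det D = 4; the adjugate gives D⁻¹ = [[1/2, 1/2, 1], [-13/4, -5/4, -4], [-9/4, -5/4, -3]].
M = CD⁻¹ = [[23, -9, 19], [-72, 30, -62]] · [[1/2, 1/2, 1], [-13/4, -5/4, -4], [-9/4, -5/4, -3]] = [[-2, -1, 2], [6, 4, -6]].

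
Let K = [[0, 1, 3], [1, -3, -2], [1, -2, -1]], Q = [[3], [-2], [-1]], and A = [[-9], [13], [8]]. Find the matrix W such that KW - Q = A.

W = [[0], [-3], [-1]]

KW = A + Q = [[-6], [11], [7]].
Since K multiplies W on the left, W = K⁻¹(A + Q).
det K = 2, so K⁻¹ = [[-1/2, -5/2, 7/2], [-1/2, -3/2, 3/2], [1/2, 1/2, -1/2]].
W = K⁻¹(A + Q) = [[0], [-3], [-1]].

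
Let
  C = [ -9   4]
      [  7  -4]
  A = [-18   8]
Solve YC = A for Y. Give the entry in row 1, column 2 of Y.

0

Right-multiplying both sides by C⁻¹ gives Y = AC⁻¹.
det C = 8; the adjugate gives C⁻¹ = [[-1/2, -1/2], [-7/8, -9/8]].
Y = AC⁻¹ = [[-18, 8]] · [[-1/2, -1/2], [-7/8, -9/8]] = [[2, 0]].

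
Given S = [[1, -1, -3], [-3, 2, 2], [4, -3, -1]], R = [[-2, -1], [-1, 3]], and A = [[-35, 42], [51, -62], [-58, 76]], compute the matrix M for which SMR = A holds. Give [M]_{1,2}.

3

Left-multiply by S⁻¹ and right-multiply by R⁻¹: M = S⁻¹AR⁻¹.
S has determinant -4; S⁻¹ = [[-1, -2, -1], [-5/4, -11/4, -7/4], [-1/4, 1/4, 1/4]].
det R = -7, so R⁻¹ = [[-3/7, -1/7], [-1/7, 2/7]].
S⁻¹A = [[-9, 6], [5, -15], [7, -7]].
M = (S⁻¹A)R⁻¹ = [[3, 3], [0, -5], [-2, -3]].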